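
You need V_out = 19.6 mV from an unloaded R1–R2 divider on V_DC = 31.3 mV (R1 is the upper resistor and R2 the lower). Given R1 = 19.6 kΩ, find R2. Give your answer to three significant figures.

V_out/V_DC = R2/(R1+R2) = 0.6262.
So R2 = R1 · V_out/(V_DC − V_out) = 19.6 × 19.6/(31.3 − 19.6) = 19.6 × 1.675 = 32.83 kΩ.

R2 ≈ 32.8 kΩ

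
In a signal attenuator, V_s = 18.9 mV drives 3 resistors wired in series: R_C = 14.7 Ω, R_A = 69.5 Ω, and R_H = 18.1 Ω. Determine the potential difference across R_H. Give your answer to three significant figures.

V ≈ 3.34 mV

Total series resistance ΣR = 14.7 + 69.5 + 18.1 = 102.3 Ω.
By the voltage-divider rule, V = 18.9 × 18.10/102.3 = 3.344 mV.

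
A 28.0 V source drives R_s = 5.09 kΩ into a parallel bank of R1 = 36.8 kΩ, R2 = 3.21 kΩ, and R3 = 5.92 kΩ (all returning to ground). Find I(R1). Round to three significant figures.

I ≈ 0.212 mA

Equivalent of the parallel group: R_p = 1.970 kΩ.
V_A = 28.0 × 1.970/7.060 = 7.813 V.
Branch current I = V_A/R1 = 7.813/36.8 = 0.2123 mA.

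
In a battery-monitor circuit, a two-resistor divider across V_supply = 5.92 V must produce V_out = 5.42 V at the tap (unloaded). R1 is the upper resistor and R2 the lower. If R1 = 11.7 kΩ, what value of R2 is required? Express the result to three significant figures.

Required fraction k = V_out/V_supply = 0.9155.
Rearranging, R2 = R1·k/(1−k) = 11.7 × 10.84 = 126.8 kΩ.

R2 ≈ 127 kΩ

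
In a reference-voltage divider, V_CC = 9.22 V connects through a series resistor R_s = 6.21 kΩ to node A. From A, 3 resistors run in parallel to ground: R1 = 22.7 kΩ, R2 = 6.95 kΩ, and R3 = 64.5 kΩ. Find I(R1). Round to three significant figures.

I ≈ 0.179 mA

Equivalent of the parallel group: R_p = 4.915 kΩ.
V_A = 9.22 × 4.915/11.13 = 4.074 V.
I(R1) = V_A / R1 = 4.074/22.7 = 0.1795 mA.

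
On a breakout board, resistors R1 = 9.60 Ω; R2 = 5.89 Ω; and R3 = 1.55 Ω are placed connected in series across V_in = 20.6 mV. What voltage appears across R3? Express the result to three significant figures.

Series total: ΣR = 9.60 + 5.89 + 1.55 = 17.04 Ω.
Voltage divider: V = V_in · (1.550 / 17.04) = 20.6 × 0.09096 = 1.874 mV.

V ≈ 1.87 mV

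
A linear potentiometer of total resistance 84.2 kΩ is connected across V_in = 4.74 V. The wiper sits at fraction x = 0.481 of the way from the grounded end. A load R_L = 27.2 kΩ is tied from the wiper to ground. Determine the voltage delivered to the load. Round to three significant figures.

Split the track: R_lower = x·R_p = 40.50 kΩ, R_upper = (1−x)·R_p = 43.70 kΩ.
(x·R_p) ‖ R_L = 16.27 kΩ.
Loaded-divider output: V_out = 4.74 × 0.2713 = 1.286 V.

V_out ≈ 1.29 V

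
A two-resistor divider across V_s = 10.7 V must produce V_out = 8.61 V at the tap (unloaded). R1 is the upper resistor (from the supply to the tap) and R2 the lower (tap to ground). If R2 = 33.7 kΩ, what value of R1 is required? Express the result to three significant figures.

R1 ≈ 8.18 kΩ

Required fraction k = V_out/V_s = 0.8047.
So R1 = R2 · (V_s/V_out − 1) = 33.7 × (10.7/8.61 − 1) = 33.7 × 0.2427 = 8.180 kΩ.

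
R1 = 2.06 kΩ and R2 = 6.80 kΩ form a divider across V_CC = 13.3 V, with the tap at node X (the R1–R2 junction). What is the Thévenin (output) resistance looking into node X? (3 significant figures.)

With V_CC suppressed (replaced by a short), R_th = R1 ‖ R2 = (2.060 × 6.80)/(2.060 + 6.80) = 1.581 kΩ.

R_th ≈ 1.58 kΩ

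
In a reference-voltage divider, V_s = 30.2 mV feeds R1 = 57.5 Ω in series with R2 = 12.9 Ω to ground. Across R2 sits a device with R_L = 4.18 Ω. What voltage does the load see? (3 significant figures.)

V_out ≈ 1.57 mV

First combine the lower leg with the load: R2 ‖ R_L = 3.157 Ω.
Then V_out = V_s · R2'/(R1 + R2') = 30.2 × 3.157/60.66 = 1.572 mV.
(Unloaded it would be 5.53 mV; the load pulls it down.)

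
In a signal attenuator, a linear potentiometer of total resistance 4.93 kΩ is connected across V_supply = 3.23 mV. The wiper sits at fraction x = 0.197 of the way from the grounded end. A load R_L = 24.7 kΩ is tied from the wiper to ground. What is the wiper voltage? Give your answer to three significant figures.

Lower segment x·R_p = 0.9712 kΩ; upper segment (1−x)·R_p = 3.959 kΩ.
(x·R_p) ‖ R_L = 0.9345 kΩ.
V_out = 3.23 × 0.9345/(3.959 + 0.9345) = 0.6168 mV.
(Unloaded: V_out = x·V_supply = 0.636 mV.)

V_out ≈ 0.617 mV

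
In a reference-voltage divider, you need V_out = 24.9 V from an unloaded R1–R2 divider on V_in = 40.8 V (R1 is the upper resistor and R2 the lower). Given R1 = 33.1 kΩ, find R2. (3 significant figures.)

V_out/V_in = R2/(R1+R2) = 0.6103.
Rearranging, R2 = R1·k/(1−k) = 33.1 × 1.566 = 51.84 kΩ.

R2 ≈ 51.8 kΩ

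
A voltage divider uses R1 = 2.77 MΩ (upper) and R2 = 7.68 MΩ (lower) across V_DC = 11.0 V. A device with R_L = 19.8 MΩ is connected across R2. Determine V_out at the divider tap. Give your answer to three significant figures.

R2 ‖ R_L = (7.68 × 19.8)/(7.68 + 19.8) = 5.534 MΩ.
Voltage divider with the loaded lower leg: V_out = 11.0 × 5.534/(2.77 + 5.534) = 11.0 × 0.6664 = 7.331 V.

V_out ≈ 7.33 V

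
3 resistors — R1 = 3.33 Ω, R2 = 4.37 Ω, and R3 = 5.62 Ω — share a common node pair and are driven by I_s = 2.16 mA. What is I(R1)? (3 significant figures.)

I ≈ 0.917 mA

Total conductance ΣG = 1/3.33 + 1/4.37 + 1/5.62 = 0.7071 (units of 1/Ω).
Current divider: I(R1) = I_s · G_k/ΣG = 2.16 × (0.3003/0.7071) = 2.16 × 0.4247 = 0.9174 mA.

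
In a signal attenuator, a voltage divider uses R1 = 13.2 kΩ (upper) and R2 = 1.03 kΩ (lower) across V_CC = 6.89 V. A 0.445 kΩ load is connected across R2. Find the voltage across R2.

V_out ≈ 0.158 V

R2 ‖ R_L = (1.03 × 0.445)/(1.03 + 0.445) = 0.3107 kΩ.
Now apply the divider: V_out = 6.89 × 0.02300 = 0.1585 V.
(Unloaded it would be 0.499 V; the load pulls it down.)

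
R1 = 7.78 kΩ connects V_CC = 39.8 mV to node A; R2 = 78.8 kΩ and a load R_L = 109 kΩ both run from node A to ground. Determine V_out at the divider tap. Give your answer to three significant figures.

V_out ≈ 34.0 mV

R2 ‖ R_L = (78.8 × 109)/(78.8 + 109) = 45.74 kΩ.
Then V_out = V_CC · R2'/(R1 + R2') = 39.8 × 45.74/53.52 = 34.01 mV.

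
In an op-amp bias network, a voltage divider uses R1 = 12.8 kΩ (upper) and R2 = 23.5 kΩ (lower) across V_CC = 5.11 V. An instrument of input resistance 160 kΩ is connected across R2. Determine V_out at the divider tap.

V_out ≈ 3.15 V

First combine the lower leg with the load: R2 ‖ R_L = 20.49 kΩ.
Voltage divider with the loaded lower leg: V_out = 5.11 × 20.49/(12.8 + 20.49) = 5.11 × 0.6155 = 3.145 V.
(Unloaded it would be 3.31 V; the load pulls it down.)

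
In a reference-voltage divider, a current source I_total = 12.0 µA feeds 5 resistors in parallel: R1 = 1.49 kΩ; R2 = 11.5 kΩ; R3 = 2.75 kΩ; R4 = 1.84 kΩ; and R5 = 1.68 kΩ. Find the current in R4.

I ≈ 2.89 µA

Total conductance ΣG = 1/1.49 + 1/11.5 + 1/2.75 + 1/1.84 + 1/1.68 = 2.260 (units of 1/kΩ).
R4 takes the fraction G_k/ΣG = 0.5435/2.260 = 0.2404, so I = 12.0 × 0.2404 = 2.885 µA.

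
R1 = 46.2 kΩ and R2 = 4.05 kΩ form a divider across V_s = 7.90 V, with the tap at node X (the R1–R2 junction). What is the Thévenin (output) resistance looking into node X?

R_th ≈ 3.72 kΩ

With V_s suppressed (replaced by a short), R_th = R1 ‖ R2 = (46.20 × 4.05)/(46.20 + 4.05) = 3.724 kΩ.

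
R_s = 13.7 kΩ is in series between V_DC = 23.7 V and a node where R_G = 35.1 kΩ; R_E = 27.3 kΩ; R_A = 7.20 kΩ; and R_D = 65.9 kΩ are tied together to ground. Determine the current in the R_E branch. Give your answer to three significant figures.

Parallel bank: R_p = 1/(1/35.1 + 1/27.3 + 1/7.20 + 1/65.9) = 4.562 kΩ.
V_A = 23.7 × 4.562/18.26 = 5.921 V.
Branch current I = V_A/R_E = 5.921/27.3 = 0.2169 mA.
(Check via current divider: I_total = 1.298 mA; share G_k/ΣG = 0.1671 → same result.)

I ≈ 0.217 mA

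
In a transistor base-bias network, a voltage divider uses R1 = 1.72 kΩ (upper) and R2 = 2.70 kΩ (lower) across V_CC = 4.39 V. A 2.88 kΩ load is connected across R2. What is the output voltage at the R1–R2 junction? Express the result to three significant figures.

V_out ≈ 1.96 V

R2 ‖ R_L = (2.70 × 2.88)/(2.70 + 2.88) = 1.394 kΩ.
Voltage divider with the loaded lower leg: V_out = 4.39 × 1.394/(1.72 + 1.394) = 4.39 × 0.4476 = 1.965 V.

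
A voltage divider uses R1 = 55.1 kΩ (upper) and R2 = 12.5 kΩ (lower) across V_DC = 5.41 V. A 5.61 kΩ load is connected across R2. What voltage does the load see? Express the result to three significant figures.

R2 ‖ R_L = (12.5 × 5.61)/(12.5 + 5.61) = 3.872 kΩ.
Now apply the divider: V_out = 5.41 × 0.06566 = 0.3552 V.

V_out ≈ 0.355 V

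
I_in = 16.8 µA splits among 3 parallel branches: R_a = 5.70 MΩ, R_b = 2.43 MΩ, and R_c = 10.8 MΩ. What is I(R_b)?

I ≈ 10.2 µA

Conductances: ΣG = 1/5.70 + 1/2.43 + 1/10.8 = 0.6796 (1/MΩ).
Current divider: I(R_b) = I_in · G_k/ΣG = 16.8 × (0.4115/0.6796) = 16.8 × 0.6056 = 10.17 µA.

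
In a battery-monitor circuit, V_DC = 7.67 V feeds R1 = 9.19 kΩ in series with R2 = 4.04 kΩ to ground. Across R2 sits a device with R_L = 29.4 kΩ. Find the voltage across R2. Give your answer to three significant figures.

First combine the lower leg with the load: R2 ‖ R_L = 3.552 kΩ.
Now apply the divider: V_out = 7.67 × 0.2788 = 2.138 V.

V_out ≈ 2.14 V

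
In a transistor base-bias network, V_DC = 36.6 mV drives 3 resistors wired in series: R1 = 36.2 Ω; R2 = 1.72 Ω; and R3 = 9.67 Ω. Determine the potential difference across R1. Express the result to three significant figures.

Series total: ΣR = 36.2 + 1.72 + 9.67 = 47.59 Ω.
By the voltage-divider rule, V = 36.6 × 36.20/47.59 = 27.84 mV.

V ≈ 27.8 mV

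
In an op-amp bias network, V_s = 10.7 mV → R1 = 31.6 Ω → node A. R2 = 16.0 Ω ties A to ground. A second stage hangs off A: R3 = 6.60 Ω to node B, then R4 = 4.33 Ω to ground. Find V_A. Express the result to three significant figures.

V_A ≈ 1.82 mV

Node A sees R2 in parallel with the series input of stage 2, R3 + R4 = 10.93 Ω.
Effective lower resistance at A: R2 ‖ 10.93 = 6.494 Ω.
First divider: V_A = V_s · 6.494/(31.6 + 6.494) = 1.824 mV.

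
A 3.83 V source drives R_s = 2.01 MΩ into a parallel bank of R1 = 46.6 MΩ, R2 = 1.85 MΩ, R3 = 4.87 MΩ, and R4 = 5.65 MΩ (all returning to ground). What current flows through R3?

I ≈ 0.271 µA

Parallel bank: R_p = 1/(1/46.6 + 1/1.85 + 1/4.87 + 1/5.65) = 1.059 MΩ.
Node voltage V_A = V_in · R_p/(R_s + R_p) = 3.83 × 0.3451 = 1.322 V.
I(R3) = V_A / R3 = 1.322/4.87 = 0.2714 µA.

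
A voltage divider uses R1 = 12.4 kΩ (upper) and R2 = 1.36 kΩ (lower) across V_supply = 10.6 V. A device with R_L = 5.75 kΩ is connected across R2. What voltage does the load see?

The load sits in parallel with R2, giving an effective lower resistance R2' = R2·R_L/(R2+R_L) = 1.100 kΩ.
Then V_out = V_supply · R2'/(R1 + R2') = 10.6 × 1.100/13.50 = 0.8636 V.
(Unloaded it would be 1.05 V; the load pulls it down.)

V_out ≈ 0.864 V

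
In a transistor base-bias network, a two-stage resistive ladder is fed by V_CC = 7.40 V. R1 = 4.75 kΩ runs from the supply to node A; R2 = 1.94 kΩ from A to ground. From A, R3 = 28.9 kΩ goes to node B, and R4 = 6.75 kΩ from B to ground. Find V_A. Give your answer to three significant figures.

V_A ≈ 2.07 V

Looking into the second stage from A: R3 + R4 = 35.65 kΩ appears in parallel with R2.
Effective lower resistance at A: R2 ‖ 35.65 = 1.840 kΩ.
First divider: V_A = V_CC · 1.840/(4.75 + 1.840) = 2.066 V.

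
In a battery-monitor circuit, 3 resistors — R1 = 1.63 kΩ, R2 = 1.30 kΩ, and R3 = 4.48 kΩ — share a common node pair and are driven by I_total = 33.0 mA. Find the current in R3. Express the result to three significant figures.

I ≈ 4.59 mA

Total conductance ΣG = 1/1.63 + 1/1.30 + 1/4.48 = 1.606 (units of 1/kΩ).
Current divider: I(R3) = I_total · G_k/ΣG = 33.0 × (0.2232/1.606) = 33.0 × 0.1390 = 4.587 mA.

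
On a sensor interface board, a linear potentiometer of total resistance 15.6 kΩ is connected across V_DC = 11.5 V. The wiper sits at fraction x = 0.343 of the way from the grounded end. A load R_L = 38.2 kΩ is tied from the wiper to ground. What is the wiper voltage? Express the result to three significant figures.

V_out ≈ 3.61 V

Lower segment x·R_p = 5.351 kΩ; upper segment (1−x)·R_p = 10.25 kΩ.
R_L loads the lower segment: effective lower R = 4.693 kΩ.
Then V_out = V_DC · 4.693/(10.25 + 4.693) = 3.612 V.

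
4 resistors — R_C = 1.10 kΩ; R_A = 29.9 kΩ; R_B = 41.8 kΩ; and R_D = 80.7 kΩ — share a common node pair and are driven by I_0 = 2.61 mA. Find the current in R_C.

Total conductance ΣG = 1/1.10 + 1/29.9 + 1/41.8 + 1/80.7 = 0.9789 (units of 1/kΩ).
By the current-divider rule, I = I_0 · G_k/ΣG = 2.61 × 0.9287 = 2.424 mA.

I ≈ 2.42 mA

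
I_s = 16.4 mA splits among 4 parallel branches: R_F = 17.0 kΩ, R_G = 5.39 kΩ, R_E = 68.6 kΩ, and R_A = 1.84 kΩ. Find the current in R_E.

ΣG = 1/17.0 + 1/5.39 + 1/68.6 + 1/1.84 = 0.8024.
R_E takes the fraction G_k/ΣG = 0.01458/0.8024 = 0.01817, so I = 16.4 × 0.01817 = 0.2979 mA.

I ≈ 0.298 mA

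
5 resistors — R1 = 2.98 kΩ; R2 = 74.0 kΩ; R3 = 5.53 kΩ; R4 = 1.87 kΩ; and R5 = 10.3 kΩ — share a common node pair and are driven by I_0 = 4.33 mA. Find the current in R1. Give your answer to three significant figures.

Total conductance ΣG = 1/2.98 + 1/74.0 + 1/5.53 + 1/1.87 + 1/10.3 = 1.162 (units of 1/kΩ).
Current divider: I(R1) = I_0 · G_k/ΣG = 4.33 × (0.3356/1.162) = 4.33 × 0.2888 = 1.251 mA.

I ≈ 1.25 mA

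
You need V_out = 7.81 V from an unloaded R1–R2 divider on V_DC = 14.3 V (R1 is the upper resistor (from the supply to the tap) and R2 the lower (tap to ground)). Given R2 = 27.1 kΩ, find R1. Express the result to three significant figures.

V_out/V_DC = R2/(R1+R2) = 0.5462.
R1 = R2·(1/k − 1) = 27.1 × 0.8310 = 22.52 kΩ.

R1 ≈ 22.5 kΩ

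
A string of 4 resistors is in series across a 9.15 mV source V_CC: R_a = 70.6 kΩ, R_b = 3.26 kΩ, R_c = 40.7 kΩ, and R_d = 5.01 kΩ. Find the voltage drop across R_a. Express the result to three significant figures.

V ≈ 5.40 mV

Series total: ΣR = 70.6 + 3.26 + 40.7 + 5.01 = 119.6 kΩ.
By the voltage-divider rule, V = 9.15 × 70.60/119.6 = 5.403 mV.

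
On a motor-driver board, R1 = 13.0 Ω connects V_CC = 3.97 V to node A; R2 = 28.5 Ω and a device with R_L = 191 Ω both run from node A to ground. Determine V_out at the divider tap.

The load sits in parallel with R2, giving an effective lower resistance R2' = R2·R_L/(R2+R_L) = 24.80 Ω.
Now apply the divider: V_out = 3.97 × 0.6561 = 2.605 V.
(Unloaded it would be 2.73 V; the load pulls it down.)

V_out ≈ 2.60 V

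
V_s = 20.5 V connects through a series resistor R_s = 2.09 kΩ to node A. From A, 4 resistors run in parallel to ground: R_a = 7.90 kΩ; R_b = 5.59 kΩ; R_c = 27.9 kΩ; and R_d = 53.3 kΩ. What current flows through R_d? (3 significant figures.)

I ≈ 0.219 mA

Parallel bank: R_p = 1/(1/7.90 + 1/5.59 + 1/27.9 + 1/53.3) = 2.777 kΩ.
V_A = 20.5 × 2.777/4.867 = 11.70 V.
I(R_d) = V_A / R_d = 11.70/53.3 = 0.2195 mA.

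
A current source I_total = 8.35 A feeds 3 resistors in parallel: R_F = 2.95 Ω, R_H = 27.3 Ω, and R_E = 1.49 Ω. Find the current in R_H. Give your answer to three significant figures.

Conductances: ΣG = 1/2.95 + 1/27.3 + 1/1.49 = 1.047 (1/Ω).
R_H takes the fraction G_k/ΣG = 0.03663/1.047 = 0.03499, so I = 8.35 × 0.03499 = 0.2922 A.

I ≈ 0.292 A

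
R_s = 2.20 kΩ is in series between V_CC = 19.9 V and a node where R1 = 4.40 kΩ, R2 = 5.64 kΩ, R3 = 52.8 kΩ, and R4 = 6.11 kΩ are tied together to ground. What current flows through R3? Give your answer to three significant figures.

I ≈ 0.164 mA

Combine the parallel branches: R_p = (1/4.40 + 1/5.64 + 1/52.8 + 1/6.11)⁻¹ = 1.703 kΩ.
V_A by voltage divider: V_A = 19.9 × 1.703/(2.20 + 1.703) = 8.683 V.
I(R3) = V_A / R3 = 8.683/52.8 = 0.1645 mA.
(Equivalently: I_total = 5.099 mA, then current-divider fraction G_k/ΣG = 0.03225.)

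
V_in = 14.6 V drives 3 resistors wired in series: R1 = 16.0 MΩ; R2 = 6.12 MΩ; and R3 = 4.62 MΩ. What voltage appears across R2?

V ≈ 3.34 V

ΣR = 16.0 + 6.12 + 4.62 = 26.74 MΩ.
V = V_in · R/ΣR = 14.6 × 0.2289 = 3.342 V.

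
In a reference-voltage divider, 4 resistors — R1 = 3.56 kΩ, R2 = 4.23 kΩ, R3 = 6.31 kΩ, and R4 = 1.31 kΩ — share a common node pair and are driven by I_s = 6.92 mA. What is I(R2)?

Conductances: ΣG = 1/3.56 + 1/4.23 + 1/6.31 + 1/1.31 = 1.439 (1/kΩ).
R2 takes the fraction G_k/ΣG = 0.2364/1.439 = 0.1643, so I = 6.92 × 0.1643 = 1.137 mA.

I ≈ 1.14 mA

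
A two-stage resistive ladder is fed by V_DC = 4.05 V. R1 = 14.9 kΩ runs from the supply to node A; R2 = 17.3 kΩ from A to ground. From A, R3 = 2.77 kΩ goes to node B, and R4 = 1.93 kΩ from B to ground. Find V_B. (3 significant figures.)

V_B ≈ 0.331 V

Looking into the second stage from A: R3 + R4 = 4.700 kΩ appears in parallel with R2.
R2 ‖ (R3+R4) = 3.696 kΩ.
So V_A = 4.05 × 0.1987 = 0.8049 V.
Stage 2 is unloaded, so V_B = V_A · R4/(R3+R4) = 0.8049 × 1.93/4.700 = 0.3305 V.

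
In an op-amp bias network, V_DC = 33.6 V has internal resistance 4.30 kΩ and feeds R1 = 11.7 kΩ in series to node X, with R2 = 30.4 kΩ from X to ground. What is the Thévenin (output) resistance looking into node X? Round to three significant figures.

R1' = 4.30 + 11.7 = 16.00 kΩ (source resistance + R1).
Zeroing V_DC shorts the top of R1' to ground, so R_th = R1' ‖ R2 = 10.48 kΩ.

R_th ≈ 10.5 kΩ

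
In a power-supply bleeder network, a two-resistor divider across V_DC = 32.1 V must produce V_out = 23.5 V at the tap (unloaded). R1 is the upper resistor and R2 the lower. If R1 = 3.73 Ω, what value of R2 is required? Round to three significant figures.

V_out/V_DC = R2/(R1+R2) = 0.7321.
So R2 = R1 · V_out/(V_DC − V_out) = 3.73 × 23.5/(32.1 − 23.5) = 3.73 × 2.733 = 10.19 Ω.

R2 ≈ 10.2 Ω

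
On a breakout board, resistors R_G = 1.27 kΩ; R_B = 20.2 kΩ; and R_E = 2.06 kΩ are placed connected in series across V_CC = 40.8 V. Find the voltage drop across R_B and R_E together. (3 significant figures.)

Total series resistance ΣR = 1.27 + 20.2 + 2.06 = 23.53 kΩ.
R_{R_B..R_E} = 20.2 + 2.06 = 22.26 kΩ.
By the voltage-divider rule, V = 40.8 × 22.26/23.53 = 38.60 V.

V ≈ 38.6 V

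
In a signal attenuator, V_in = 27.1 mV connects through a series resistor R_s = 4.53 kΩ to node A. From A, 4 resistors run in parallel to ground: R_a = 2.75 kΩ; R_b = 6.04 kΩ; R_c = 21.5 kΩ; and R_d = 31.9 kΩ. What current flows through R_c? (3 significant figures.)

I ≈ 0.336 µA

Parallel bank: R_p = 1/(1/2.75 + 1/6.04 + 1/21.5 + 1/31.9) = 1.647 kΩ.
V_A by voltage divider: V_A = 27.1 × 1.647/(4.53 + 1.647) = 7.227 mV.
Branch current I = V_A/R_c = 7.227/21.5 = 0.3361 µA.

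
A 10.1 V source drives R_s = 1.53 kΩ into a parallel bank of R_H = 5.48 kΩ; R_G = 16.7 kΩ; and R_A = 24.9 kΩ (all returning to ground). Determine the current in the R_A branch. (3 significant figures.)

I ≈ 0.283 mA

Parallel bank: R_p = 1/(1/5.48 + 1/16.7 + 1/24.9) = 3.540 kΩ.
V_A by voltage divider: V_A = 10.1 × 3.540/(1.53 + 3.540) = 7.052 V.
I(R_A) = V_A / R_A = 7.052/24.9 = 0.2832 mA.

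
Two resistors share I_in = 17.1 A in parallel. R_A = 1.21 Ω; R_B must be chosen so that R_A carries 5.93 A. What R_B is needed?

Two-branch current divider: I_A = I_in · R_B/(R_A + R_B).
With f = 0.3468, R_B = R_A · f/(1−f) = 1.21 × 0.5309 = 0.6424 Ω.

R_B ≈ 0.642 Ω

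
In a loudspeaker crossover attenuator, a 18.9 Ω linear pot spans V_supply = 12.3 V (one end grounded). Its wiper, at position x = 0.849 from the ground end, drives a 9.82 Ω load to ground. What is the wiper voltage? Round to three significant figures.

V_out ≈ 8.38 V

The pot divides into 2.854 Ω above the wiper and 16.05 Ω below.
R_L loads the lower segment: effective lower R = 6.092 Ω.
V_out = 12.3 × 6.092/(2.854 + 6.092) = 8.376 V.
(Unloaded: V_out = x·V_supply = 10.4 V.)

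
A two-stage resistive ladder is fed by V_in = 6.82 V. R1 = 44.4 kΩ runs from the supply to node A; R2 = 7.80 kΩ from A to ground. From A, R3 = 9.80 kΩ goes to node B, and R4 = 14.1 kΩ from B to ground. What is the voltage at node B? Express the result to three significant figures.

Looking into the second stage from A: R3 + R4 = 23.90 kΩ appears in parallel with R2.
R2 ‖ (R3+R4) = 5.881 kΩ.
So V_A = 6.82 × 0.1170 = 0.7977 V.
Stage 2 is unloaded, so V_B = V_A · R4/(R3+R4) = 0.7977 × 14.1/23.90 = 0.4706 V.

V_B ≈ 0.471 V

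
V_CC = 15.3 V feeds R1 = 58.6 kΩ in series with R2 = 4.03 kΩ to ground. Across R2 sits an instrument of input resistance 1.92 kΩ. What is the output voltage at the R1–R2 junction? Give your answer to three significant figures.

V_out ≈ 0.332 V

The load sits in parallel with R2, giving an effective lower resistance R2' = R2·R_L/(R2+R_L) = 1.300 kΩ.
Voltage divider with the loaded lower leg: V_out = 15.3 × 1.300/(58.6 + 1.300) = 15.3 × 0.02171 = 0.3322 V.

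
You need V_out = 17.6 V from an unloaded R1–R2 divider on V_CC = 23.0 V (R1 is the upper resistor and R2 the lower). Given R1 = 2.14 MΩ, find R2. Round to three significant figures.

R2 ≈ 6.97 MΩ

Required fraction k = V_out/V_CC = 0.7652.
R2 = R1 · 0.7652/(1 − 0.7652) = 6.975 MΩ.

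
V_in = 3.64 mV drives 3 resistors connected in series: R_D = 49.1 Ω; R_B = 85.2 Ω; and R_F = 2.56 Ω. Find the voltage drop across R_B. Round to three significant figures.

V ≈ 2.27 mV

Total series resistance ΣR = 49.1 + 85.2 + 2.56 = 136.9 Ω.
Voltage divider: V = V_in · (85.20 / 136.9) = 3.64 × 0.6225 = 2.266 mV.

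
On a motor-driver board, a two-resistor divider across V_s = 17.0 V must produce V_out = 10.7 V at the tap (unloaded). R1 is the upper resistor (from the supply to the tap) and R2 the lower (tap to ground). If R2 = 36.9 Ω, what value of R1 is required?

R1 ≈ 21.7 Ω

V_out/V_s = R2/(R1+R2) = 0.6294.
So R1 = R2 · (V_s/V_out − 1) = 36.9 × (17.0/10.7 − 1) = 36.9 × 0.5888 = 21.73 Ω.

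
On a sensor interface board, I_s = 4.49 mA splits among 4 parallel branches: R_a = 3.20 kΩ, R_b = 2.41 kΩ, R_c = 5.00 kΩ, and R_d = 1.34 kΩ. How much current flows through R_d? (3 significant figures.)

ΣG = 1/3.20 + 1/2.41 + 1/5.00 + 1/1.34 = 1.674.
R_d takes the fraction G_k/ΣG = 0.7463/1.674 = 0.4459, so I = 4.49 × 0.4459 = 2.002 mA.

I ≈ 2.00 mA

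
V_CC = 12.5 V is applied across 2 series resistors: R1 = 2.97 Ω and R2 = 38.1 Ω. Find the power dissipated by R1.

ΣR = 41.07 Ω → I = 12.5/41.07 = 0.3044 A.
P = I²R = 0.09263 × 2.97 = 0.2751 W.

P ≈ 0.275 W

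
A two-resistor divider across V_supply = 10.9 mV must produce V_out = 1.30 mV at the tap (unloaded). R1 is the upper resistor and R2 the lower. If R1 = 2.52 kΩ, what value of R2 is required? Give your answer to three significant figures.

V_out/V_supply = R2/(R1+R2) = 0.1193.
R2 = R1 · 0.1193/(1 − 0.1193) = 0.3413 kΩ.

R2 ≈ 0.341 kΩ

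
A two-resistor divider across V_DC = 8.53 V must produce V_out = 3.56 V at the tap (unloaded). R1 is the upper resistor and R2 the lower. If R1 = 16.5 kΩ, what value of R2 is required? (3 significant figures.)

Required fraction k = V_out/V_DC = 0.4174.
So R2 = R1 · V_out/(V_DC − V_out) = 16.5 × 3.56/(8.53 − 3.56) = 16.5 × 0.7163 = 11.82 kΩ.

R2 ≈ 11.8 kΩ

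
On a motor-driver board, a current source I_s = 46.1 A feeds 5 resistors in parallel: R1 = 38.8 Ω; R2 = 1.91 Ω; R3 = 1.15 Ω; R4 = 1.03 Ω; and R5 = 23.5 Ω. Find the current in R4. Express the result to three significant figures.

Total conductance ΣG = 1/38.8 + 1/1.91 + 1/1.15 + 1/1.03 + 1/23.5 = 2.432 (units of 1/Ω).
R4 takes the fraction G_k/ΣG = 0.9709/2.432 = 0.3992, so I = 46.1 × 0.3992 = 18.40 A.

I ≈ 18.4 A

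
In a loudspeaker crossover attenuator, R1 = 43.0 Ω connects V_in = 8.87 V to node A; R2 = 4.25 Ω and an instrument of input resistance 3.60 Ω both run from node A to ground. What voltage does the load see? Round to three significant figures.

R2 ‖ R_L = (4.25 × 3.60)/(4.25 + 3.60) = 1.949 Ω.
Now apply the divider: V_out = 8.87 × 0.04336 = 0.3846 V.
(Unloaded it would be 0.798 V; the load pulls it down.)

V_out ≈ 0.385 V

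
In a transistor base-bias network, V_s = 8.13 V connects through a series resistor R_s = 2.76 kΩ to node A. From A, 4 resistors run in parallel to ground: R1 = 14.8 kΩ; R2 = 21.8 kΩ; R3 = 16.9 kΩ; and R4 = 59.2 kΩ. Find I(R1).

Equivalent of the parallel group: R_p = 5.277 kΩ.
V_A by voltage divider: V_A = 8.13 × 5.277/(2.76 + 5.277) = 5.338 V.
I(R1) = V_A / R1 = 5.338/14.8 = 0.3607 mA.

I ≈ 0.361 mA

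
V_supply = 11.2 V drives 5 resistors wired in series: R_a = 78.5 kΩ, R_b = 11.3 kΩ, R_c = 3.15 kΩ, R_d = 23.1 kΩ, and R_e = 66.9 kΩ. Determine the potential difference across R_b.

V ≈ 0.692 V

Series total: ΣR = 78.5 + 11.3 + 3.15 + 23.1 + 66.9 = 183.0 kΩ.
Voltage divider: V = V_supply · (11.30 / 183.0) = 11.2 × 0.06177 = 0.6918 V.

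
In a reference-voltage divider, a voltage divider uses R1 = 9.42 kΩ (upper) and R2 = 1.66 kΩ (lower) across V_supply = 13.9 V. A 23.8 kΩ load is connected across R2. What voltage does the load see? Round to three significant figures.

V_out ≈ 1.97 V

First combine the lower leg with the load: R2 ‖ R_L = 1.552 kΩ.
Then V_out = V_supply · R2'/(R1 + R2') = 13.9 × 1.552/10.97 = 1.966 V.
(Unloaded it would be 2.08 V; the load pulls it down.)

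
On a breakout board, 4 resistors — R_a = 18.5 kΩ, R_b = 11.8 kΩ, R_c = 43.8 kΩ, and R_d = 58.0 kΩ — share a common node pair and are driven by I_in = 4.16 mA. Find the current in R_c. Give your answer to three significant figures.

I ≈ 0.531 mA

Conductances: ΣG = 1/18.5 + 1/11.8 + 1/43.8 + 1/58.0 = 0.1789 (1/kΩ).
R_c takes the fraction G_k/ΣG = 0.02283/0.1789 = 0.1276, so I = 4.16 × 0.1276 = 0.5310 mA.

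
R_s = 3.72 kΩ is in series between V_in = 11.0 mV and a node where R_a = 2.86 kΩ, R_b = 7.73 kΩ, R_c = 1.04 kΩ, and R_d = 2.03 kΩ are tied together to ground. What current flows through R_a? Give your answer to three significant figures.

I ≈ 0.470 µA

Combine the parallel branches: R_p = (1/2.86 + 1/7.73 + 1/1.04 + 1/2.03)⁻¹ = 0.5173 kΩ.
Node voltage V_A = V_in · R_p/(R_s + R_p) = 11.0 × 0.1221 = 1.343 mV.
I(R_a) = V_A / R_a = 1.343/2.86 = 0.4695 µA.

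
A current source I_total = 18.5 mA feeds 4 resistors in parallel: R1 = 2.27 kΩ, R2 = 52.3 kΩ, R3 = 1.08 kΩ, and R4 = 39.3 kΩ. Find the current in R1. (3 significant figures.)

Total conductance ΣG = 1/2.27 + 1/52.3 + 1/1.08 + 1/39.3 = 1.411 (units of 1/kΩ).
R1 takes the fraction G_k/ΣG = 0.4405/1.411 = 0.3122, so I = 18.5 × 0.3122 = 5.776 mA.

I ≈ 5.78 mA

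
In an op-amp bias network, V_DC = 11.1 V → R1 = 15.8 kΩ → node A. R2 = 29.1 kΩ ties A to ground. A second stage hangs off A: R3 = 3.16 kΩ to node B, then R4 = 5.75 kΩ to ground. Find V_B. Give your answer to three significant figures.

V_B ≈ 2.16 V

The second stage (R3 + R4 = 8.910 kΩ) loads node A in parallel with R2.
Effective lower resistance at A: R2 ‖ 8.910 = 6.821 kΩ.
V_A = 11.1 × 6.821/(15.8 + 6.821) = 3.347 V.
Then the unloaded second divider: V_B = V_A × R4/(R3+R4) = 3.347 × 0.6453 = 2.160 V.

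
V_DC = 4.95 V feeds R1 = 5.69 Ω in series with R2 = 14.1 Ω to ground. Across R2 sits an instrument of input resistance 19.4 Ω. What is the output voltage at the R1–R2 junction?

V_out ≈ 2.92 V

First combine the lower leg with the load: R2 ‖ R_L = 8.165 Ω.
Then V_out = V_DC · R2'/(R1 + R2') = 4.95 × 8.165/13.86 = 2.917 V.
(Unloaded it would be 3.53 V; the load pulls it down.)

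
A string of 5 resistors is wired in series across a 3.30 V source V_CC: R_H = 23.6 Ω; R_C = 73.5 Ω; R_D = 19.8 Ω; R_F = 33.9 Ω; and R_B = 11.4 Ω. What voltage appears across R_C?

V ≈ 1.50 V

ΣR = 23.6 + 73.5 + 19.8 + 33.9 + 11.4 = 162.2 Ω.
V = V_CC · R/ΣR = 3.30 × 0.4531 = 1.495 V.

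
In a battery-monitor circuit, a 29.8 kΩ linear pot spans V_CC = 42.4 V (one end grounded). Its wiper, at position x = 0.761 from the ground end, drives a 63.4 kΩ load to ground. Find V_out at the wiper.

The pot divides into 7.122 kΩ above the wiper and 22.68 kΩ below.
(x·R_p) ‖ R_L = 16.70 kΩ.
V_out = 42.4 × 16.70/(7.122 + 16.70) = 29.73 V.

V_out ≈ 29.7 V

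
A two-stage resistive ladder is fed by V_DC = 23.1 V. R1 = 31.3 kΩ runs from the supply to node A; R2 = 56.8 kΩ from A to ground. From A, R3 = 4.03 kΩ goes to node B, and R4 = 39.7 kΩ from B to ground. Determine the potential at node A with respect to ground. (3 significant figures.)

V_A ≈ 10.2 V

Node A sees R2 in parallel with the series input of stage 2, R3 + R4 = 43.73 kΩ.
R2 ‖ (R3+R4) = 24.71 kΩ.
V_A = 23.1 × 24.71/(31.3 + 24.71) = 10.19 V.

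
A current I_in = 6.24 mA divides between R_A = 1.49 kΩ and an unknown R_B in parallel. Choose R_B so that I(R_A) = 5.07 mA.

R_B ≈ 6.46 kΩ

In a two-way split, I_A/I_in = R_B/(R_A + R_B).
With f = 0.8125, R_B = R_A · f/(1−f) = 1.49 × 4.333 = 6.457 kΩ.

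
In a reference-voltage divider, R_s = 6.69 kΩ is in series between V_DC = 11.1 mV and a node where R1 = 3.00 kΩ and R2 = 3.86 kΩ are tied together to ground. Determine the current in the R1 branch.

Parallel bank: R_p = 1/(1/3.00 + 1/3.86) = 1.688 kΩ.
Node voltage V_A = V_DC · R_p/(R_s + R_p) = 11.1 × 0.2015 = 2.236 mV.
I(R1) = V_A / R1 = 2.236/3.00 = 0.7455 µA.
(Equivalently: I_total = 1.325 µA, then current-divider fraction G_k/ΣG = 0.5627.)

I ≈ 0.745 µA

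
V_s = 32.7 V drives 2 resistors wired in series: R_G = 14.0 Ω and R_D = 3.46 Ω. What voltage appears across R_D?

V ≈ 6.48 V

Total series resistance ΣR = 14.0 + 3.46 = 17.46 Ω.
By the voltage-divider rule, V = 32.7 × 3.460/17.46 = 6.480 V.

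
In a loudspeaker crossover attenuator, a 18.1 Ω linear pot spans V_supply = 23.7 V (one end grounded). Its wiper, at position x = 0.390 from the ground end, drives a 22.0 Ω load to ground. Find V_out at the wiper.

Split the track: R_lower = x·R_p = 7.059 Ω, R_upper = (1−x)·R_p = 11.04 Ω.
(x·R_p) ‖ R_L = 5.344 Ω.
Then V_out = V_supply · 5.344/(11.04 + 5.344) = 7.730 V.

V_out ≈ 7.73 V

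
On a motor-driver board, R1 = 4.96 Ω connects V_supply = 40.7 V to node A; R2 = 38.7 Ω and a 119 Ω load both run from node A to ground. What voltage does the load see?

V_out ≈ 34.8 V

R2 ‖ R_L = (38.7 × 119)/(38.7 + 119) = 29.20 Ω.
Then V_out = V_supply · R2'/(R1 + R2') = 40.7 × 29.20/34.16 = 34.79 V.
(Unloaded it would be 36.1 V; the load pulls it down.)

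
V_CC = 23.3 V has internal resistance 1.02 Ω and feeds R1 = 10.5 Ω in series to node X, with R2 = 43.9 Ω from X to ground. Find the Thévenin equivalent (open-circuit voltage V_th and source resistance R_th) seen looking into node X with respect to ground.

R1' = 1.02 + 10.5 = 11.52 Ω (source resistance + R1).
Open-circuit (no load on X): V_th = V_CC · R2/(R1' + R2) = 23.3 × 43.9/(11.52 + 43.9) = 18.46 V.
Looking into X with the source shorted: R_th = R1'·R2/(R1'+R2) = 11.52 × 43.9/55.42 = 9.125 Ω.

V_th ≈ 18.5 V, R_th ≈ 9.13 Ω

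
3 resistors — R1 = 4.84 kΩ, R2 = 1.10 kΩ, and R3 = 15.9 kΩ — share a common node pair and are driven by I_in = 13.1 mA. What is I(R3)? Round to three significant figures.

Total conductance ΣG = 1/4.84 + 1/1.10 + 1/15.9 = 1.179 (units of 1/kΩ).
Current divider: I(R3) = I_in · G_k/ΣG = 13.1 × (0.06289/1.179) = 13.1 × 0.05336 = 0.6991 mA.

I ≈ 0.699 mA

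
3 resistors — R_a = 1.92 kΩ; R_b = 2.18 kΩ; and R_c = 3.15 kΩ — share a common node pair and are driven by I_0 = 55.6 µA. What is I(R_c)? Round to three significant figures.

ΣG = 1/1.92 + 1/2.18 + 1/3.15 = 1.297.
R_c takes the fraction G_k/ΣG = 0.3175/1.297 = 0.2448, so I = 55.6 × 0.2448 = 13.61 µA.

I ≈ 13.6 µA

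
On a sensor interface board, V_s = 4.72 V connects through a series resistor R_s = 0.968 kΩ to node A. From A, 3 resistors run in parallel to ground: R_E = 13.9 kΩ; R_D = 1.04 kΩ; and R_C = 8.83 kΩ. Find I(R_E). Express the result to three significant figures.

Parallel bank: R_p = 1/(1/13.9 + 1/1.04 + 1/8.83) = 0.8720 kΩ.
Node voltage V_A = V_s · R_p/(R_s + R_p) = 4.72 × 0.4739 = 2.237 V.
Branch current I = V_A/R_E = 2.237/13.9 = 0.1609 mA.

I ≈ 0.161 mA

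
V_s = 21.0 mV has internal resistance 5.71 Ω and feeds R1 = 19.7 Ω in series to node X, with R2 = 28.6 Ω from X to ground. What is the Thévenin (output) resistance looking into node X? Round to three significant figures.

R_th ≈ 13.5 Ω

R1' = 5.71 + 19.7 = 25.41 Ω (source resistance + R1).
Looking into X with the source shorted: R_th = R1'·R2/(R1'+R2) = 25.41 × 28.6/54.01 = 13.46 Ω.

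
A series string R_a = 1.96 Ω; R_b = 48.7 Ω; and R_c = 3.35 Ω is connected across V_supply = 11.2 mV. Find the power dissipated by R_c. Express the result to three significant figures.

ΣR = 54.01 Ω → I = 11.2/54.01 = 0.2074 mA.
V(R_c) = I·R = 0.6947 mV; P = V·I = 0.6947 × 0.2074 = 0.1441 µW.

P ≈ 0.144 µW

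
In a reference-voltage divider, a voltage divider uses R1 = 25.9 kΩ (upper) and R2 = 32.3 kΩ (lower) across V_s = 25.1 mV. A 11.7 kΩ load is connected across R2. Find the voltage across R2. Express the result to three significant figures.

First combine the lower leg with the load: R2 ‖ R_L = 8.589 kΩ.
Now apply the divider: V_out = 25.1 × 0.2490 = 6.251 mV.
(Unloaded it would be 13.9 mV; the load pulls it down.)

V_out ≈ 6.25 mV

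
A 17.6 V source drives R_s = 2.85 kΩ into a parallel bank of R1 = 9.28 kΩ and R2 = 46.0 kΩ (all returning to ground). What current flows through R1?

Equivalent of the parallel group: R_p = 7.722 kΩ.
Node voltage V_A = V_s · R_p/(R_s + R_p) = 17.6 × 0.7304 = 12.86 V.
Branch current I = V_A/R1 = 12.86/9.28 = 1.385 mA.

I ≈ 1.39 mA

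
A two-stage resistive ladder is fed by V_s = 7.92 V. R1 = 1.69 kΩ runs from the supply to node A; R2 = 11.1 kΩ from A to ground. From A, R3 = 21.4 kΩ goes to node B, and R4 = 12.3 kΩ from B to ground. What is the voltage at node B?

Node A sees R2 in parallel with the series input of stage 2, R3 + R4 = 33.70 kΩ.
Effective lower resistance at A: R2 ‖ 33.70 = 8.350 kΩ.
So V_A = 7.92 × 0.8317 = 6.587 V.
Stage 2 is unloaded, so V_B = V_A · R4/(R3+R4) = 6.587 × 12.3/33.70 = 2.404 V.

V_B ≈ 2.40 V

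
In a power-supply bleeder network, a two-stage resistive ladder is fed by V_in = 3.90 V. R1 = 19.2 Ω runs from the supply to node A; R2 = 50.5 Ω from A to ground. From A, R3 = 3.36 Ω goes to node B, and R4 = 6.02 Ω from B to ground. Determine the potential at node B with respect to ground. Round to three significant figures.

V_B ≈ 0.730 V

Node A sees R2 in parallel with the series input of stage 2, R3 + R4 = 9.380 Ω.
R2 ‖ (R3+R4) = 7.911 Ω.
V_A = 3.90 × 7.911/(19.2 + 7.911) = 1.138 V.
Then the unloaded second divider: V_B = V_A × R4/(R3+R4) = 1.138 × 0.6418 = 0.7303 V.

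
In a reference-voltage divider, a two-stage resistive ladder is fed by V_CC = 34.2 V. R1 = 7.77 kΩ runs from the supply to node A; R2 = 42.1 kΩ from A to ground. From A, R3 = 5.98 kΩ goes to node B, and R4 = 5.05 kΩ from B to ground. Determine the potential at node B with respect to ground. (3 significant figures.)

Node A sees R2 in parallel with the series input of stage 2, R3 + R4 = 11.03 kΩ.
Effective lower resistance at A: R2 ‖ 11.03 = 8.740 kΩ.
V_A = 34.2 × 8.740/(7.77 + 8.740) = 18.10 V.
Stage 2 is unloaded, so V_B = V_A · R4/(R3+R4) = 18.10 × 5.05/11.03 = 8.289 V.

V_B ≈ 8.29 V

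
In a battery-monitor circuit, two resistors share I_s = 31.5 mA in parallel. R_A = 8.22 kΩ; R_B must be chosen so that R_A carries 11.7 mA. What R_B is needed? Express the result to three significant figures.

Two-branch current divider: I_A = I_s · R_B/(R_A + R_B).
11.7/31.5 = R_B/(R_A + R_B) → R_B = R_A · (0.3714)/(1 − 0.3714) = 8.22 × 0.5909 = 4.857 kΩ.

R_B ≈ 4.86 kΩ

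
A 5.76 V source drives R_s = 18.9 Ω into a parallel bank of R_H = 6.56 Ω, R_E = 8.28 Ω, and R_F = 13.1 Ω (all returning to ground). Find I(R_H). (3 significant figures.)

Equivalent of the parallel group: R_p = 2.861 Ω.
V_A by voltage divider: V_A = 5.76 × 2.861/(18.9 + 2.861) = 0.7573 V.
I(R_H) = V_A / R_H = 0.7573/6.56 = 0.1154 A.
(Check via current divider: I_total = 0.2647 A; share G_k/ΣG = 0.4361 → same result.)

I ≈ 0.115 A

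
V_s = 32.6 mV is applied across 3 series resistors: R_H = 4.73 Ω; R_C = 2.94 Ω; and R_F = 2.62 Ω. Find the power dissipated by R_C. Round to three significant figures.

ΣR = 10.29 Ω → I = 32.6/10.29 = 3.168 mA.
P(R_C) = I²·R_C = (3.168)² × 2.94 = 29.51 µW.

P ≈ 29.5 µW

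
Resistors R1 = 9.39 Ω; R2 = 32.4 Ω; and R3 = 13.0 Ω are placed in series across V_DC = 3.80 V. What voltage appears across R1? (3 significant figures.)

Series total: ΣR = 9.39 + 32.4 + 13.0 = 54.79 Ω.
Voltage divider: V = V_DC · (9.390 / 54.79) = 3.80 × 0.1714 = 0.6513 V.

V ≈ 0.651 V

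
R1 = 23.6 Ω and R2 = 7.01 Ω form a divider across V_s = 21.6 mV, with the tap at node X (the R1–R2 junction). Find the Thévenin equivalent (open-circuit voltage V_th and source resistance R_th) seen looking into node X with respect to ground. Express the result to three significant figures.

V_th ≈ 4.95 mV, R_th ≈ 5.40 Ω

With X open, the divider is unloaded: V_th = 21.6 × 7.01/30.61 = 4.947 mV.
Looking into X with the source shorted: R_th = R1·R2/(R1+R2) = 23.60 × 7.01/30.61 = 5.405 Ω.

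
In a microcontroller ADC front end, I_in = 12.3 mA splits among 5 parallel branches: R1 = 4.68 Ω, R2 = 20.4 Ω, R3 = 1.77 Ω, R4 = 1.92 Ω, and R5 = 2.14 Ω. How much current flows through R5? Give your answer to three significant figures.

I ≈ 3.17 mA

Total conductance ΣG = 1/4.68 + 1/20.4 + 1/1.77 + 1/1.92 + 1/2.14 = 1.816 (units of 1/Ω).
By the current-divider rule, I = I_in · G_k/ΣG = 12.3 × 0.2573 = 3.165 mA.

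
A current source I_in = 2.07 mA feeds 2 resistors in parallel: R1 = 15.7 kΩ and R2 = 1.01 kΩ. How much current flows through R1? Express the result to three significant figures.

I ≈ 0.125 mA

With just two branches, the current splits inversely with resistance.
So I = 2.07 × 1.01/16.71 = 0.1251 mA.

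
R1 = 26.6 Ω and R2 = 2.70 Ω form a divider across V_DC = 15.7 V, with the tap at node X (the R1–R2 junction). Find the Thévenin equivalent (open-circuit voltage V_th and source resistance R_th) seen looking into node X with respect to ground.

V_th ≈ 1.45 V, R_th ≈ 2.45 Ω

Open-circuit (no load on X): V_th = V_DC · R2/(R1 + R2) = 15.7 × 2.70/(26.60 + 2.70) = 1.447 V.
Looking into X with the source shorted: R_th = R1·R2/(R1+R2) = 26.60 × 2.70/29.30 = 2.451 Ω.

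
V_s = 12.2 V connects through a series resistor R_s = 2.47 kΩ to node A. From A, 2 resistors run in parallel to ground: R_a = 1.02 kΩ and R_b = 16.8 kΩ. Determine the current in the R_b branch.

Combine the parallel branches: R_p = (1/1.02 + 1/16.8)⁻¹ = 0.9616 kΩ.
V_A by voltage divider: V_A = 12.2 × 0.9616/(2.47 + 0.9616) = 3.419 V.
Branch current I = V_A/R_b = 3.419/16.8 = 0.2035 mA.

I ≈ 0.203 mA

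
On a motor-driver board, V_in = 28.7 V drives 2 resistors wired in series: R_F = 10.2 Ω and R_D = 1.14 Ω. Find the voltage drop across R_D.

ΣR = 10.2 + 1.14 = 11.34 Ω.
V = V_in · R/ΣR = 28.7 × 0.1005 = 2.885 V.

V ≈ 2.89 V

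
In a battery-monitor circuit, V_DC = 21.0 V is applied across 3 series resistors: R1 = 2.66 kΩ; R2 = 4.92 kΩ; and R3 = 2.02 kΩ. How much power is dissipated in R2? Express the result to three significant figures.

P ≈ 23.5 mW

ΣR = 9.600 kΩ → I = 21.0/9.600 = 2.188 mA.
V(R2) = I·R = 10.76 V; P = V·I = 10.76 × 2.188 = 23.54 mW.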